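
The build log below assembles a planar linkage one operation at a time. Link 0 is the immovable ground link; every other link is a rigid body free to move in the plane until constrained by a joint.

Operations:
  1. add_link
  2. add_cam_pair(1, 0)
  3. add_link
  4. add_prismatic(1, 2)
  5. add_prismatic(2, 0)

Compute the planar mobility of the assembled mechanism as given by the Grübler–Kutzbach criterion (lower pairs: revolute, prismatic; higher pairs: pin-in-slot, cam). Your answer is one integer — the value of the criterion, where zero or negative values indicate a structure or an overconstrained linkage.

M = 1

(L,J1,J2)=(1,0,0); link0 fixed
link1: (2,0,0)
C 1-0 [J2]: (2,0,1)
link2: (3,0,1)
P 1-2 [J1]: (3,1,1)
P 2-0 [J1]: (3,2,1)
Grübler: 3·2 − 2·2 − 1 = 1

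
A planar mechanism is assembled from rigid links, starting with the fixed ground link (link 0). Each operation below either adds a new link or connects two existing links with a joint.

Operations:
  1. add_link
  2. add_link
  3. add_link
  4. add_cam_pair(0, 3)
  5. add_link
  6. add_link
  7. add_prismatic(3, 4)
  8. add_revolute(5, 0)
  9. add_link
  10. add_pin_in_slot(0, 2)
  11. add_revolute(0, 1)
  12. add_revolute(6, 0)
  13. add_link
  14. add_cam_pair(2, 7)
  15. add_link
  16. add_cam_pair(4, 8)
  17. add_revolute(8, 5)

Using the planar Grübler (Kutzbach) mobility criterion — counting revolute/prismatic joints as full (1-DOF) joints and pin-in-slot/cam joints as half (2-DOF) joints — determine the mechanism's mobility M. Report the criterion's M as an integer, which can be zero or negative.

(L,J1,J2)=(1,0,0); link0 fixed
link1: (2,0,0)
link2: (3,0,0)
link3: (4,0,0)
C 0-3 [J2]: (4,0,1)
link4: (5,0,1)
link5: (6,0,1)
P 3-4 [J1]: (6,1,1)
R 5-0 [J1]: (6,2,1)
link6: (7,2,1)
PS 0-2 [J2]: (7,2,2)
R 0-1 [J1]: (7,3,2)
R 6-0 [J1]: (7,4,2)
link7: (8,4,2)
C 2-7 [J2]: (8,4,3)
link8: (9,4,3)
C 4-8 [J2]: (9,4,4)
R 8-5 [J1]: (9,5,4)
Grübler: 3·8 − 2·5 − 4 = 10

M = 10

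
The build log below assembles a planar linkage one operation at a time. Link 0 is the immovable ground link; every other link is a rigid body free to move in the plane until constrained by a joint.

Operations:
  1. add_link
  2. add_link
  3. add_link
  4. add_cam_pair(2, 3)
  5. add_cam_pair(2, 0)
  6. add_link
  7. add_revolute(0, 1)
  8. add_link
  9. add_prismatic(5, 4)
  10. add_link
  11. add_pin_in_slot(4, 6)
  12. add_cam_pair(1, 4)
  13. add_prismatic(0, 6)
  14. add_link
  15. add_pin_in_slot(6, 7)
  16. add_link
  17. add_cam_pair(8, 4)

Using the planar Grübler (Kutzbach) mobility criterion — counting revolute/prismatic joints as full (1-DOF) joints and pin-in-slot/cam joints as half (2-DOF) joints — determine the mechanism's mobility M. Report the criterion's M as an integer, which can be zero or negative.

M = 12

ground; <1,0,0>
#1 <2,0,0>
#2 <3,0,0>
#3 <4,0,0>
C:2↔3 J2 <4,0,1>
C:2↔0 J2 <4,0,2>
#4 <5,0,2>
R:0↔1 J1 <5,1,2>
#5 <6,1,2>
P:5↔4 J1 <6,2,2>
#6 <7,2,2>
PS:4↔6 J2 <7,2,3>
C:1↔4 J2 <7,2,4>
P:0↔6 J1 <7,3,4>
#7 <8,3,4>
PS:6↔7 J2 <8,3,5>
#8 <9,3,5>
C:8↔4 J2 <9,3,6>
3×8 − 2×3 − 1×6 = 12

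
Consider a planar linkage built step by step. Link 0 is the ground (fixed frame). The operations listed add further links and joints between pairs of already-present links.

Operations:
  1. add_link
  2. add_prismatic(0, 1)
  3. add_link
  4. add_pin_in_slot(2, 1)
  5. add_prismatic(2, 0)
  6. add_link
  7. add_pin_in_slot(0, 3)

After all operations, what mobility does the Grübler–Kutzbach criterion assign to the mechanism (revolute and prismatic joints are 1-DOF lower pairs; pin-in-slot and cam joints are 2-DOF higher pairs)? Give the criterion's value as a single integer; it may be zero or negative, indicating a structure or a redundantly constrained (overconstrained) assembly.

M = 3

link 0 = ground. State L|J1|J2 = 1|0|0
+link1  2|0|0
P(0,1) f=1→J1  2|1|0
+link2  3|1|0
PS(2,1) f=2→J2  3|1|1
P(2,0) f=1→J1  3|2|1
+link3  4|2|1
PS(0,3) f=2→J2  4|2|2
M = 3(4−1)−2·2−2 = 9−4−2 = 3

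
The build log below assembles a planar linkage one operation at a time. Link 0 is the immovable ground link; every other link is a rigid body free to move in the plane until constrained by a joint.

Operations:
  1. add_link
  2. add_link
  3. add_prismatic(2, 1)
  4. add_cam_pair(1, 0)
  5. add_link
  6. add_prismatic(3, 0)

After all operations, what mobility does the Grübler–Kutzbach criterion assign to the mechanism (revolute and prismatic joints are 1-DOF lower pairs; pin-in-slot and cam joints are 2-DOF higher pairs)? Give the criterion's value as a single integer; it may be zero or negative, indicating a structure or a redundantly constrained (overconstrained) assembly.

M = 4

ground; <1,0,0>
#1 <2,0,0>
#2 <3,0,0>
P:2↔1 J1 <3,1,0>
C:1↔0 J2 <3,1,1>
#3 <4,1,1>
P:3↔0 J1 <4,2,1>
3×3 − 2×2 − 1×1 = 4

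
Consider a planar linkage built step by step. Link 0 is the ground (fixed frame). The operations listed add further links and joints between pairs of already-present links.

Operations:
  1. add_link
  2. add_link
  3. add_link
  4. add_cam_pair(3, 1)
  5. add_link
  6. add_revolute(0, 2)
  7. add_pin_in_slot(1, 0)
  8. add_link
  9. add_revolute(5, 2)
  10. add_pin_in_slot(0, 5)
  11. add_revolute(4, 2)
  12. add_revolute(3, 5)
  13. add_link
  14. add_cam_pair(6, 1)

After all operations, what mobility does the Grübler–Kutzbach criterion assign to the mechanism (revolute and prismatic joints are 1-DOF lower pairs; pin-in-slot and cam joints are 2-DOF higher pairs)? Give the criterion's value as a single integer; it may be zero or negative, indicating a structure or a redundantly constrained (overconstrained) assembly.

M = 6

ground; <1,0,0>
#1 <2,0,0>
#2 <3,0,0>
#3 <4,0,0>
C:3↔1 J2 <4,0,1>
#4 <5,0,1>
R:0↔2 J1 <5,1,1>
PS:1↔0 J2 <5,1,2>
#5 <6,1,2>
R:5↔2 J1 <6,2,2>
PS:0↔5 J2 <6,2,3>
R:4↔2 J1 <6,3,3>
R:3↔5 J1 <6,4,3>
#6 <7,4,3>
C:6↔1 J2 <7,4,4>
3×6 − 2×4 − 1×4 = 6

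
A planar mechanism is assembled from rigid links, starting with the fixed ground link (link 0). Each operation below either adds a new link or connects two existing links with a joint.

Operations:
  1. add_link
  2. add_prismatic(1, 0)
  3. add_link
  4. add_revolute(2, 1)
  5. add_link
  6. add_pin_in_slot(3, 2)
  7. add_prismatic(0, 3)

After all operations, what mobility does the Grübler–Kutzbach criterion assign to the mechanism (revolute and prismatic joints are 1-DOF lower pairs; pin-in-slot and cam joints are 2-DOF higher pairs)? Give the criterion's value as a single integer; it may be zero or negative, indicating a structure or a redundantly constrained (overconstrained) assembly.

M = 2

ground; <1,0,0>
#1 <2,0,0>
P:1↔0 J1 <2,1,0>
#2 <3,1,0>
R:2↔1 J1 <3,2,0>
#3 <4,2,0>
PS:3↔2 J2 <4,2,1>
P:0↔3 J1 <4,3,1>
3×3 − 2×3 − 1×1 = 2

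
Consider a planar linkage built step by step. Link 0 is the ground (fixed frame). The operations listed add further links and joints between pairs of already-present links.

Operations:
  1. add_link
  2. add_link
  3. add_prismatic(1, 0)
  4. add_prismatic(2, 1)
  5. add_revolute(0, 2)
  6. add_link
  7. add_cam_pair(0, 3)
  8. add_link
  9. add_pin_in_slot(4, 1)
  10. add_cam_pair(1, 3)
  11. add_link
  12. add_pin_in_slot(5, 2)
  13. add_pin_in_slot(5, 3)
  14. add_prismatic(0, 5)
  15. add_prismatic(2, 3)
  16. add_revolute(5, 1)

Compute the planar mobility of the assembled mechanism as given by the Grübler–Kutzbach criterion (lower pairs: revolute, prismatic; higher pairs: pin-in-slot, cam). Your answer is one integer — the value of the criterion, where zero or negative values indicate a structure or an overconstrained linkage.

L=1 J1=0 J2=0
add link → L=2 J1=0 J2=0
add link → L=3 J1=0 J2=0
P@1,0 dof=1 J1 → L=3 J1=1 J2=0
P@2,1 dof=1 J1 → L=3 J1=2 J2=0
R@0,2 dof=1 J1 → L=3 J1=3 J2=0
add link → L=4 J1=3 J2=0
C@0,3 dof=2 J2 → L=4 J1=3 J2=1
add link → L=5 J1=3 J2=1
PS@4,1 dof=2 J2 → L=5 J1=3 J2=2
C@1,3 dof=2 J2 → L=5 J1=3 J2=3
add link → L=6 J1=3 J2=3
PS@5,2 dof=2 J2 → L=6 J1=3 J2=4
PS@5,3 dof=2 J2 → L=6 J1=3 J2=5
P@0,5 dof=1 J1 → L=6 J1=4 J2=5
P@2,3 dof=1 J1 → L=6 J1=5 J2=5
R@5,1 dof=1 J1 → L=6 J1=6 J2=5
M=3(L−1)−2J1−J2=3·5−2·6−5=-2

M = -2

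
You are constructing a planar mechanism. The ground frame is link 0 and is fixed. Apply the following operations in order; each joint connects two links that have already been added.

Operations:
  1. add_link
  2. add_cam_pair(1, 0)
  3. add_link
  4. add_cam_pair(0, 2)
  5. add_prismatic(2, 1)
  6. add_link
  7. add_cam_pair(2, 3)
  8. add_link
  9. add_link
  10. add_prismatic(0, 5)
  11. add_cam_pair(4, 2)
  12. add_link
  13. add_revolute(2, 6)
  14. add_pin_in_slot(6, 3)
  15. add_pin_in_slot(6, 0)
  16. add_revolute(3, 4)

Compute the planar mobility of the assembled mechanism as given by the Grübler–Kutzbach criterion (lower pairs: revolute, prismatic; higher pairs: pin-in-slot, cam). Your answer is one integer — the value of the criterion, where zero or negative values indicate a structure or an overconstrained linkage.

M = 4

(L,J1,J2)=(1,0,0); link0 fixed
link1: (2,0,0)
C 1-0 [J2]: (2,0,1)
link2: (3,0,1)
C 0-2 [J2]: (3,0,2)
P 2-1 [J1]: (3,1,2)
link3: (4,1,2)
C 2-3 [J2]: (4,1,3)
link4: (5,1,3)
link5: (6,1,3)
P 0-5 [J1]: (6,2,3)
C 4-2 [J2]: (6,2,4)
link6: (7,2,4)
R 2-6 [J1]: (7,3,4)
PS 6-3 [J2]: (7,3,5)
PS 6-0 [J2]: (7,3,6)
R 3-4 [J1]: (7,4,6)
Grübler: 3·6 − 2·4 − 6 = 4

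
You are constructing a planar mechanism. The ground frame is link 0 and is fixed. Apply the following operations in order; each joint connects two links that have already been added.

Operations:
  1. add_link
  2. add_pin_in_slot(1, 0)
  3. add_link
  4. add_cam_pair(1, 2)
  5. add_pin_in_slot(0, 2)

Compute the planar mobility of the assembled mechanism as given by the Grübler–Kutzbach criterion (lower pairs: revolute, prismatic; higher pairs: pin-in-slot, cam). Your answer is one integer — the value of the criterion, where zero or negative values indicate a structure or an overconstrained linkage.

M = 3

L=1 J1=0 J2=0
add link → L=2 J1=0 J2=0
PS@1,0 dof=2 J2 → L=2 J1=0 J2=1
add link → L=3 J1=0 J2=1
C@1,2 dof=2 J2 → L=3 J1=0 J2=2
PS@0,2 dof=2 J2 → L=3 J1=0 J2=3
M=3(L−1)−2J1−J2=3·2−2·0−3=3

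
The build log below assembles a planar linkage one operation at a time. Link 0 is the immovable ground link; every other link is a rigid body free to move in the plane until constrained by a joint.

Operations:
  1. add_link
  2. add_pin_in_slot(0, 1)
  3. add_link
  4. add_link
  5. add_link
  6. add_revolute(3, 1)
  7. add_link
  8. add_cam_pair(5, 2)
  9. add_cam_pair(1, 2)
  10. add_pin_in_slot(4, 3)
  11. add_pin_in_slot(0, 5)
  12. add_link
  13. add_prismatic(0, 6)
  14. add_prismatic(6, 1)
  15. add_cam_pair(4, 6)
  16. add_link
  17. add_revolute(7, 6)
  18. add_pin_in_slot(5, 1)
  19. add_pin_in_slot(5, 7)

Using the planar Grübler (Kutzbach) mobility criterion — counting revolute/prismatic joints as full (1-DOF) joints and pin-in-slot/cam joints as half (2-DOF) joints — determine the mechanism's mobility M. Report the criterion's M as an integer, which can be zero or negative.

M = 5

[1;0;0] (link 0 is ground)
L+ [2;0;0]
PS(0,1)∈J2 [2;0;1]
L+ [3;0;1]
L+ [4;0;1]
L+ [5;0;1]
R(3,1)∈J1 [5;1;1]
L+ [6;1;1]
C(5,2)∈J2 [6;1;2]
C(1,2)∈J2 [6;1;3]
PS(4,3)∈J2 [6;1;4]
PS(0,5)∈J2 [6;1;5]
L+ [7;1;5]
P(0,6)∈J1 [7;2;5]
P(6,1)∈J1 [7;3;5]
C(4,6)∈J2 [7;3;6]
L+ [8;3;6]
R(7,6)∈J1 [8;4;6]
PS(5,1)∈J2 [8;4;7]
PS(5,7)∈J2 [8;4;8]
mobility = 21 − 8 − 8 = 5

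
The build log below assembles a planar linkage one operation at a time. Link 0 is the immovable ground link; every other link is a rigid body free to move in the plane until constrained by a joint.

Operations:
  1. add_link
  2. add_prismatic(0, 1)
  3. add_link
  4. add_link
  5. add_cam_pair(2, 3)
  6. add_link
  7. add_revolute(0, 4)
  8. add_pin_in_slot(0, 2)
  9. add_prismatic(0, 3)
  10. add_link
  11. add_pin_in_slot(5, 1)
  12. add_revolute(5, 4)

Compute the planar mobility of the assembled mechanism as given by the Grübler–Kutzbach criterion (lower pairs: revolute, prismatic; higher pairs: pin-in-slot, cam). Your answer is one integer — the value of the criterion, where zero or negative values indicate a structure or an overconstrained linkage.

M = 4

L=1 J1=0 J2=0
add link → L=2 J1=0 J2=0
P@0,1 dof=1 J1 → L=2 J1=1 J2=0
add link → L=3 J1=1 J2=0
add link → L=4 J1=1 J2=0
C@2,3 dof=2 J2 → L=4 J1=1 J2=1
add link → L=5 J1=1 J2=1
R@0,4 dof=1 J1 → L=5 J1=2 J2=1
PS@0,2 dof=2 J2 → L=5 J1=2 J2=2
P@0,3 dof=1 J1 → L=5 J1=3 J2=2
add link → L=6 J1=3 J2=2
PS@5,1 dof=2 J2 → L=6 J1=3 J2=3
R@5,4 dof=1 J1 → L=6 J1=4 J2=3
M=3(L−1)−2J1−J2=3·5−2·4−3=4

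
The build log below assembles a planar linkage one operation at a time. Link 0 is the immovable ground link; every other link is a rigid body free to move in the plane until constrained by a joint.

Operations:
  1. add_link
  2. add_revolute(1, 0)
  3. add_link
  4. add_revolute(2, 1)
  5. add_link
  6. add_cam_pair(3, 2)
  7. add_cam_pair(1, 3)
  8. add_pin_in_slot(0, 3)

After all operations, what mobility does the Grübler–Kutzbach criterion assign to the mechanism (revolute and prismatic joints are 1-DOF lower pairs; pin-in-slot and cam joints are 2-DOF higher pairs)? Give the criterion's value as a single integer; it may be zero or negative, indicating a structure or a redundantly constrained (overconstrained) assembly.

ground; <1,0,0>
#1 <2,0,0>
R:1↔0 J1 <2,1,0>
#2 <3,1,0>
R:2↔1 J1 <3,2,0>
#3 <4,2,0>
C:3↔2 J2 <4,2,1>
C:1↔3 J2 <4,2,2>
PS:0↔3 J2 <4,2,3>
3×3 − 2×2 − 1×3 = 2

M = 2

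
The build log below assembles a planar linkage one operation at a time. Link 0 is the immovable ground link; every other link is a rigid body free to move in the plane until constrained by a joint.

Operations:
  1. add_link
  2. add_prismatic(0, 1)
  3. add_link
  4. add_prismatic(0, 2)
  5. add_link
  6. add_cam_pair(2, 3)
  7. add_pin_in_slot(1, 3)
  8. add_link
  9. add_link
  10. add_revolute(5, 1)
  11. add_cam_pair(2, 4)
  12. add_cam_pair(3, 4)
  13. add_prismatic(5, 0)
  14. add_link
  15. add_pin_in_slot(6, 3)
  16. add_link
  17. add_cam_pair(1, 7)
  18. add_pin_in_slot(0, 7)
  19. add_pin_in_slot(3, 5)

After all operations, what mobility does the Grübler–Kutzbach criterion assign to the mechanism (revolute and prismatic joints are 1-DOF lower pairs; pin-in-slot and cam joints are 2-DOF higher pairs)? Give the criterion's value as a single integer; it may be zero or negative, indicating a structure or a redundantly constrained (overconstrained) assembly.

link 0 = ground. State L|J1|J2 = 1|0|0
+link1  2|0|0
P(0,1) f=1→J1  2|1|0
+link2  3|1|0
P(0,2) f=1→J1  3|2|0
+link3  4|2|0
C(2,3) f=2→J2  4|2|1
PS(1,3) f=2→J2  4|2|2
+link4  5|2|2
+link5  6|2|2
R(5,1) f=1→J1  6|3|2
C(2,4) f=2→J2  6|3|3
C(3,4) f=2→J2  6|3|4
P(5,0) f=1→J1  6|4|4
+link6  7|4|4
PS(6,3) f=2→J2  7|4|5
+link7  8|4|5
C(1,7) f=2→J2  8|4|6
PS(0,7) f=2→J2  8|4|7
PS(3,5) f=2→J2  8|4|8
M = 3(8−1)−2·4−8 = 21−8−8 = 5

M = 5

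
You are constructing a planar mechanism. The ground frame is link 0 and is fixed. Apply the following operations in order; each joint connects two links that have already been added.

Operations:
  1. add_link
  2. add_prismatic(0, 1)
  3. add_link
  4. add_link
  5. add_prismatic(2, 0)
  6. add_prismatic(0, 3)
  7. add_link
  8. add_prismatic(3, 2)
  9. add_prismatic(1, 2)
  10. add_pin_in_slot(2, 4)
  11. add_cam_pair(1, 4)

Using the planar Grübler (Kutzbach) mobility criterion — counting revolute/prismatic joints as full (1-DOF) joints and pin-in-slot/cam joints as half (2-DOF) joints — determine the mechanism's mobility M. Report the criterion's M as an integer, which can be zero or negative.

link 0 = ground. State L|J1|J2 = 1|0|0
+link1  2|0|0
P(0,1) f=1→J1  2|1|0
+link2  3|1|0
+link3  4|1|0
P(2,0) f=1→J1  4|2|0
P(0,3) f=1→J1  4|3|0
+link4  5|3|0
P(3,2) f=1→J1  5|4|0
P(1,2) f=1→J1  5|5|0
PS(2,4) f=2→J2  5|5|1
C(1,4) f=2→J2  5|5|2
M = 3(5−1)−2·5−2 = 12−10−2 = 0

M = 0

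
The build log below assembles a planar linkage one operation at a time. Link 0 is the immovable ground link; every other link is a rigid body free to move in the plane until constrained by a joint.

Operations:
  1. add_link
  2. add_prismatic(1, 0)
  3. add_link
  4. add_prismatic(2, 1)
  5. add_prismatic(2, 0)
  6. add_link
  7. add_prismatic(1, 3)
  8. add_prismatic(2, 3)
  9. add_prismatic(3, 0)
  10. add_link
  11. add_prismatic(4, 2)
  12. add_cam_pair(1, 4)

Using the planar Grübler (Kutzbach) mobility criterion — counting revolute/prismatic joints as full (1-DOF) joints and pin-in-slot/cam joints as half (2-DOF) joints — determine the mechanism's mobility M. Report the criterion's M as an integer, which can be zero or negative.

M = -3

L=1 J1=0 J2=0
add link → L=2 J1=0 J2=0
P@1,0 dof=1 J1 → L=2 J1=1 J2=0
add link → L=3 J1=1 J2=0
P@2,1 dof=1 J1 → L=3 J1=2 J2=0
P@2,0 dof=1 J1 → L=3 J1=3 J2=0
add link → L=4 J1=3 J2=0
P@1,3 dof=1 J1 → L=4 J1=4 J2=0
P@2,3 dof=1 J1 → L=4 J1=5 J2=0
P@3,0 dof=1 J1 → L=4 J1=6 J2=0
add link → L=5 J1=6 J2=0
P@4,2 dof=1 J1 → L=5 J1=7 J2=0
C@1,4 dof=2 J2 → L=5 J1=7 J2=1
M=3(L−1)−2J1−J2=3·4−2·7−1=-3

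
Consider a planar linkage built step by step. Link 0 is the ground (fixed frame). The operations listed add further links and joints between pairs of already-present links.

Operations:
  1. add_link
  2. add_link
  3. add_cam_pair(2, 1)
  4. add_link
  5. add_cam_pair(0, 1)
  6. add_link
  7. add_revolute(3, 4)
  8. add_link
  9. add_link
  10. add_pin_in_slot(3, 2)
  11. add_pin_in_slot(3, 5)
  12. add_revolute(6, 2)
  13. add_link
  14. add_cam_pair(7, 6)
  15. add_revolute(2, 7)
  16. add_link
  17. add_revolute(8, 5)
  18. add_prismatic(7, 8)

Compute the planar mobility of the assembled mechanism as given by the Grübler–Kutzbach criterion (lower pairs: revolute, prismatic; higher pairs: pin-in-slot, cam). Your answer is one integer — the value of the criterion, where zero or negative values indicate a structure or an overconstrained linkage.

[1;0;0] (link 0 is ground)
L+ [2;0;0]
L+ [3;0;0]
C(2,1)∈J2 [3;0;1]
L+ [4;0;1]
C(0,1)∈J2 [4;0;2]
L+ [5;0;2]
R(3,4)∈J1 [5;1;2]
L+ [6;1;2]
L+ [7;1;2]
PS(3,2)∈J2 [7;1;3]
PS(3,5)∈J2 [7;1;4]
R(6,2)∈J1 [7;2;4]
L+ [8;2;4]
C(7,6)∈J2 [8;2;5]
R(2,7)∈J1 [8;3;5]
L+ [9;3;5]
R(8,5)∈J1 [9;4;5]
P(7,8)∈J1 [9;5;5]
mobility = 24 − 10 − 5 = 9

M = 9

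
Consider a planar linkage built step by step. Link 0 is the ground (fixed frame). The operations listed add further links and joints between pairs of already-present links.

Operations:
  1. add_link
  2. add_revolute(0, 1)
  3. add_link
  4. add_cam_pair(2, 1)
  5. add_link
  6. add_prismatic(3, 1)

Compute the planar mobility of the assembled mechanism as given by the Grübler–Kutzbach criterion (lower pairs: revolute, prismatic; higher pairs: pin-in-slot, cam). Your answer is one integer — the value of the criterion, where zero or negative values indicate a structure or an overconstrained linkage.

(L,J1,J2)=(1,0,0); link0 fixed
link1: (2,0,0)
R 0-1 [J1]: (2,1,0)
link2: (3,1,0)
C 2-1 [J2]: (3,1,1)
link3: (4,1,1)
P 3-1 [J1]: (4,2,1)
Grübler: 3·3 − 2·2 − 1 = 4

M = 4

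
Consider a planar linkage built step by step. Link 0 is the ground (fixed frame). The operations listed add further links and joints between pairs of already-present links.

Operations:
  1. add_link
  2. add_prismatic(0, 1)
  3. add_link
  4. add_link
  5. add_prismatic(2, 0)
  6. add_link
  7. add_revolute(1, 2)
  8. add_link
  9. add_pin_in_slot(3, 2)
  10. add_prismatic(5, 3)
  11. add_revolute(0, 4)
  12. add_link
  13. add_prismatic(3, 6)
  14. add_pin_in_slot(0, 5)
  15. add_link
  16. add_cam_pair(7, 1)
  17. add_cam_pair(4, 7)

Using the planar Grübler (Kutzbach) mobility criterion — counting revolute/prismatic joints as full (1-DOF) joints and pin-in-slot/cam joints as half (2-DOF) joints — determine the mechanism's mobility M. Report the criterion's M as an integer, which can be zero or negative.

M = 5

link 0 = ground. State L|J1|J2 = 1|0|0
+link1  2|0|0
P(0,1) f=1→J1  2|1|0
+link2  3|1|0
+link3  4|1|0
P(2,0) f=1→J1  4|2|0
+link4  5|2|0
R(1,2) f=1→J1  5|3|0
+link5  6|3|0
PS(3,2) f=2→J2  6|3|1
P(5,3) f=1→J1  6|4|1
R(0,4) f=1→J1  6|5|1
+link6  7|5|1
P(3,6) f=1→J1  7|6|1
PS(0,5) f=2→J2  7|6|2
+link7  8|6|2
C(7,1) f=2→J2  8|6|3
C(4,7) f=2→J2  8|6|4
M = 3(8−1)−2·6−4 = 21−12−4 = 5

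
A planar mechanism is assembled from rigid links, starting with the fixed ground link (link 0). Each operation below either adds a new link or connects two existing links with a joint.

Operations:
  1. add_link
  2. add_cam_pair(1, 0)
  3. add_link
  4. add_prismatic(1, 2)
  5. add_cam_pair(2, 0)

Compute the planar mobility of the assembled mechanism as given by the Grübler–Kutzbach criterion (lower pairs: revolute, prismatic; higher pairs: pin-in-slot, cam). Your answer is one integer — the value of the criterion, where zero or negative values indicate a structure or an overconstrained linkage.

L=1 J1=0 J2=0
add link → L=2 J1=0 J2=0
C@1,0 dof=2 J2 → L=2 J1=0 J2=1
add link → L=3 J1=0 J2=1
P@1,2 dof=1 J1 → L=3 J1=1 J2=1
C@2,0 dof=2 J2 → L=3 J1=1 J2=2
M=3(L−1)−2J1−J2=3·2−2·1−2=2

M = 2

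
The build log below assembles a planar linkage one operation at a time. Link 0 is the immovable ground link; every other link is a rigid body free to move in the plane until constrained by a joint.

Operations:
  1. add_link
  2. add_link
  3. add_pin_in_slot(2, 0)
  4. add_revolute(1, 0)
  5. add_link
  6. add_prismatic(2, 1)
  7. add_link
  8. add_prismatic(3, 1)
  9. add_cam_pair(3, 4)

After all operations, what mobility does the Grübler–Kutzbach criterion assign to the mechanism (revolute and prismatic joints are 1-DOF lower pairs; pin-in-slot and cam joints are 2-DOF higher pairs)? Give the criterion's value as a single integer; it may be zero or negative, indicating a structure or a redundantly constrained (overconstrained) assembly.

link 0 = ground. State L|J1|J2 = 1|0|0
+link1  2|0|0
+link2  3|0|0
PS(2,0) f=2→J2  3|0|1
R(1,0) f=1→J1  3|1|1
+link3  4|1|1
P(2,1) f=1→J1  4|2|1
+link4  5|2|1
P(3,1) f=1→J1  5|3|1
C(3,4) f=2→J2  5|3|2
M = 3(5−1)−2·3−2 = 12−6−2 = 4

M = 4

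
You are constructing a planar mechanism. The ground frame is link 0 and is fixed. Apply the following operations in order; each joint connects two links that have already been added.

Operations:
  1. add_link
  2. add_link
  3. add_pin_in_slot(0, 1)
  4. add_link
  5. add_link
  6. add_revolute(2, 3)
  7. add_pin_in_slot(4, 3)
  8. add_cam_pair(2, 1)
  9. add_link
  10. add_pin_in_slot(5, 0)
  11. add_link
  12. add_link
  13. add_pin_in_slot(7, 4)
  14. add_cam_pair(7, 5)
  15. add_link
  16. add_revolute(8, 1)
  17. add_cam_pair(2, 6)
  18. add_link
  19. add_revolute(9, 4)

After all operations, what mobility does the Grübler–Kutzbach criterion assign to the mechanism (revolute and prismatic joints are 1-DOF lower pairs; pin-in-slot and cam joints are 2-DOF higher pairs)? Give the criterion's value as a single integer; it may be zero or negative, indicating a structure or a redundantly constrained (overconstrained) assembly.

(L,J1,J2)=(1,0,0); link0 fixed
link1: (2,0,0)
link2: (3,0,0)
PS 0-1 [J2]: (3,0,1)
link3: (4,0,1)
link4: (5,0,1)
R 2-3 [J1]: (5,1,1)
PS 4-3 [J2]: (5,1,2)
C 2-1 [J2]: (5,1,3)
link5: (6,1,3)
PS 5-0 [J2]: (6,1,4)
link6: (7,1,4)
link7: (8,1,4)
PS 7-4 [J2]: (8,1,5)
C 7-5 [J2]: (8,1,6)
link8: (9,1,6)
R 8-1 [J1]: (9,2,6)
C 2-6 [J2]: (9,2,7)
link9: (10,2,7)
R 9-4 [J1]: (10,3,7)
Grübler: 3·9 − 2·3 − 7 = 14

M = 14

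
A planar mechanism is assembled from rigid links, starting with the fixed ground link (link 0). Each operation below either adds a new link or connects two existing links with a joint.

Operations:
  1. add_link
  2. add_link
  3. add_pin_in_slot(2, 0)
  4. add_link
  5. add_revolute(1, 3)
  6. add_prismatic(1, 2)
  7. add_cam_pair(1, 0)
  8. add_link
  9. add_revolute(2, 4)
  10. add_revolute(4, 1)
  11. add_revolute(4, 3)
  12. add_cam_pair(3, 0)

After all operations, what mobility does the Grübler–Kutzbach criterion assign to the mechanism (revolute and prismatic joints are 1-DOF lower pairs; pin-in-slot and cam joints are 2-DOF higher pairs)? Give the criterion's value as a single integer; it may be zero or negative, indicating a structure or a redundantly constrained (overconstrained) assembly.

M = -1

[1;0;0] (link 0 is ground)
L+ [2;0;0]
L+ [3;0;0]
PS(2,0)∈J2 [3;0;1]
L+ [4;0;1]
R(1,3)∈J1 [4;1;1]
P(1,2)∈J1 [4;2;1]
C(1,0)∈J2 [4;2;2]
L+ [5;2;2]
R(2,4)∈J1 [5;3;2]
R(4,1)∈J1 [5;4;2]
R(4,3)∈J1 [5;5;2]
C(3,0)∈J2 [5;5;3]
mobility = 12 − 10 − 3 = -1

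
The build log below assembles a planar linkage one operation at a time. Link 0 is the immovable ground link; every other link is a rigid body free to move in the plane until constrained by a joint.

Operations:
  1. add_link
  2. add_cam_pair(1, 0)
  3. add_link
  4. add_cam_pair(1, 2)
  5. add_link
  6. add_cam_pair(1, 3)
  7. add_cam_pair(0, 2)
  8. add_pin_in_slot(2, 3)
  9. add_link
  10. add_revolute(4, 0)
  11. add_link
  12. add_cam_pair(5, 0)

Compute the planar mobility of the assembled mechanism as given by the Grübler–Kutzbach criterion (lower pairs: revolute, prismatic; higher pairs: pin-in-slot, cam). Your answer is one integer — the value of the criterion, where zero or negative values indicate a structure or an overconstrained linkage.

M = 7

(L,J1,J2)=(1,0,0); link0 fixed
link1: (2,0,0)
C 1-0 [J2]: (2,0,1)
link2: (3,0,1)
C 1-2 [J2]: (3,0,2)
link3: (4,0,2)
C 1-3 [J2]: (4,0,3)
C 0-2 [J2]: (4,0,4)
PS 2-3 [J2]: (4,0,5)
link4: (5,0,5)
R 4-0 [J1]: (5,1,5)
link5: (6,1,5)
C 5-0 [J2]: (6,1,6)
Grübler: 3·5 − 2·1 − 6 = 7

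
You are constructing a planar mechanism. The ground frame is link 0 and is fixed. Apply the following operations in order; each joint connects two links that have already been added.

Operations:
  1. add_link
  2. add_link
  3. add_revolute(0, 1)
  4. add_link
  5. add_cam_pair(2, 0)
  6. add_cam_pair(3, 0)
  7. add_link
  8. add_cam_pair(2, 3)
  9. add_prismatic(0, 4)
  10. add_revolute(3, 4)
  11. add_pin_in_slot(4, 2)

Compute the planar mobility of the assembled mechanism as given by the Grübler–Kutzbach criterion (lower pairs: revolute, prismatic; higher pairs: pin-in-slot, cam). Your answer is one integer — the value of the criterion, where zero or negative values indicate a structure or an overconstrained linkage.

ground; <1,0,0>
#1 <2,0,0>
#2 <3,0,0>
R:0↔1 J1 <3,1,0>
#3 <4,1,0>
C:2↔0 J2 <4,1,1>
C:3↔0 J2 <4,1,2>
#4 <5,1,2>
C:2↔3 J2 <5,1,3>
P:0↔4 J1 <5,2,3>
R:3↔4 J1 <5,3,3>
PS:4↔2 J2 <5,3,4>
3×4 − 2×3 − 1×4 = 2

M = 2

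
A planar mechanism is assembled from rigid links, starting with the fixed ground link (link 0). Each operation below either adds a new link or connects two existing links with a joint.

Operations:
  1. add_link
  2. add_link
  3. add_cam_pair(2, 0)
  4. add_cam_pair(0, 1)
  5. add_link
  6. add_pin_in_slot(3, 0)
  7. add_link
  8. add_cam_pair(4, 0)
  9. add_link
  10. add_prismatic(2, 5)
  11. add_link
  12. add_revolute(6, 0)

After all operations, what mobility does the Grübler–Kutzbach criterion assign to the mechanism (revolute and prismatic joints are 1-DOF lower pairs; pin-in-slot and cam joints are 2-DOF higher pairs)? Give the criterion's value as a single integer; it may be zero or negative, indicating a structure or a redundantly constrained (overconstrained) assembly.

M = 10

[1;0;0] (link 0 is ground)
L+ [2;0;0]
L+ [3;0;0]
C(2,0)∈J2 [3;0;1]
C(0,1)∈J2 [3;0;2]
L+ [4;0;2]
PS(3,0)∈J2 [4;0;3]
L+ [5;0;3]
C(4,0)∈J2 [5;0;4]
L+ [6;0;4]
P(2,5)∈J1 [6;1;4]
L+ [7;1;4]
R(6,0)∈J1 [7;2;4]
mobility = 18 − 4 − 4 = 10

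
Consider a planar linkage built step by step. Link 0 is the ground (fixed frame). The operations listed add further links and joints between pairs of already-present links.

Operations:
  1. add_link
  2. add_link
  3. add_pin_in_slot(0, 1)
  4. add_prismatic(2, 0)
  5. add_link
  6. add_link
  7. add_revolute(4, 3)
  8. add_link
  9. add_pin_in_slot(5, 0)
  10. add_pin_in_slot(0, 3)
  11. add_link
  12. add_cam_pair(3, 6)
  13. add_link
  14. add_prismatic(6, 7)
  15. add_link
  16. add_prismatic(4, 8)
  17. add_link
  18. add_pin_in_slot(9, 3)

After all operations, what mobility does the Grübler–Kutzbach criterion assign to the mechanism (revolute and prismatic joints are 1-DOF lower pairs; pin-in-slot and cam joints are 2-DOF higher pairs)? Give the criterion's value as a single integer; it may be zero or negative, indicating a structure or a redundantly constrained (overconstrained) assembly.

[1;0;0] (link 0 is ground)
L+ [2;0;0]
L+ [3;0;0]
PS(0,1)∈J2 [3;0;1]
P(2,0)∈J1 [3;1;1]
L+ [4;1;1]
L+ [5;1;1]
R(4,3)∈J1 [5;2;1]
L+ [6;2;1]
PS(5,0)∈J2 [6;2;2]
PS(0,3)∈J2 [6;2;3]
L+ [7;2;3]
C(3,6)∈J2 [7;2;4]
L+ [8;2;4]
P(6,7)∈J1 [8;3;4]
L+ [9;3;4]
P(4,8)∈J1 [9;4;4]
L+ [10;4;4]
PS(9,3)∈J2 [10;4;5]
mobility = 27 − 8 − 5 = 14

M = 14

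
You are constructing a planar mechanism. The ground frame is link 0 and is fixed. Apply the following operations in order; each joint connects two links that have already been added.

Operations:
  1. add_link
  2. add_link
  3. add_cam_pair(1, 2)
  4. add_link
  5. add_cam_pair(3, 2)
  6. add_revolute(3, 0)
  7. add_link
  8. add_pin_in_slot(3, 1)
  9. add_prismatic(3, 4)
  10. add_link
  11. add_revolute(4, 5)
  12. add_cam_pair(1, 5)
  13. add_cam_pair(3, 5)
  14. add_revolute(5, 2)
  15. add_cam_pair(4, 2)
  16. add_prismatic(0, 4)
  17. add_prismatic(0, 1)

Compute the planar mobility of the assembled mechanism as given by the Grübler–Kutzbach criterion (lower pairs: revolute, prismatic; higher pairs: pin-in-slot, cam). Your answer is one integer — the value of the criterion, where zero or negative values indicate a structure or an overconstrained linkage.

L=1 J1=0 J2=0
add link → L=2 J1=0 J2=0
add link → L=3 J1=0 J2=0
C@1,2 dof=2 J2 → L=3 J1=0 J2=1
add link → L=4 J1=0 J2=1
C@3,2 dof=2 J2 → L=4 J1=0 J2=2
R@3,0 dof=1 J1 → L=4 J1=1 J2=2
add link → L=5 J1=1 J2=2
PS@3,1 dof=2 J2 → L=5 J1=1 J2=3
P@3,4 dof=1 J1 → L=5 J1=2 J2=3
add link → L=6 J1=2 J2=3
R@4,5 dof=1 J1 → L=6 J1=3 J2=3
C@1,5 dof=2 J2 → L=6 J1=3 J2=4
C@3,5 dof=2 J2 → L=6 J1=3 J2=5
R@5,2 dof=1 J1 → L=6 J1=4 J2=5
C@4,2 dof=2 J2 → L=6 J1=4 J2=6
P@0,4 dof=1 J1 → L=6 J1=5 J2=6
P@0,1 dof=1 J1 → L=6 J1=6 J2=6
M=3(L−1)−2J1−J2=3·5−2·6−6=-3

M = -3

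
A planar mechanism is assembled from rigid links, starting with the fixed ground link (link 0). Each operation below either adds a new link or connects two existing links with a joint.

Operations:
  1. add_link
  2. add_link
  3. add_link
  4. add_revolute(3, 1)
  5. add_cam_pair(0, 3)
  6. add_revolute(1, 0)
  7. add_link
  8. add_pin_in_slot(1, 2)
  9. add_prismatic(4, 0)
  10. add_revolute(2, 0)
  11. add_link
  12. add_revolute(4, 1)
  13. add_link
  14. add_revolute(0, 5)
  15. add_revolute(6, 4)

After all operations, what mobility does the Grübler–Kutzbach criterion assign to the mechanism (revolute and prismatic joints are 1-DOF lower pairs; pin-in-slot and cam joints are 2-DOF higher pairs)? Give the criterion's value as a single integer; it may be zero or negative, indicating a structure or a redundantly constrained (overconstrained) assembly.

L=1 J1=0 J2=0
add link → L=2 J1=0 J2=0
add link → L=3 J1=0 J2=0
add link → L=4 J1=0 J2=0
R@3,1 dof=1 J1 → L=4 J1=1 J2=0
C@0,3 dof=2 J2 → L=4 J1=1 J2=1
R@1,0 dof=1 J1 → L=4 J1=2 J2=1
add link → L=5 J1=2 J2=1
PS@1,2 dof=2 J2 → L=5 J1=2 J2=2
P@4,0 dof=1 J1 → L=5 J1=3 J2=2
R@2,0 dof=1 J1 → L=5 J1=4 J2=2
add link → L=6 J1=4 J2=2
R@4,1 dof=1 J1 → L=6 J1=5 J2=2
add link → L=7 J1=5 J2=2
R@0,5 dof=1 J1 → L=7 J1=6 J2=2
R@6,4 dof=1 J1 → L=7 J1=7 J2=2
M=3(L−1)−2J1−J2=3·6−2·7−2=2

M = 2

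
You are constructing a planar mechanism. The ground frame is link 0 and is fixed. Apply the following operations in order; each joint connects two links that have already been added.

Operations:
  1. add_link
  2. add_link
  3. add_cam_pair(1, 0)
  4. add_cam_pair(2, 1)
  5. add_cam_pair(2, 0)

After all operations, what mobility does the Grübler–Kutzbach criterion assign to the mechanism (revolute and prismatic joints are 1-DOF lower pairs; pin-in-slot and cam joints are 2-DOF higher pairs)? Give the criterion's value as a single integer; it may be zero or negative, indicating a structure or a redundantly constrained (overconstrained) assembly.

link 0 = ground. State L|J1|J2 = 1|0|0
+link1  2|0|0
+link2  3|0|0
C(1,0) f=2→J2  3|0|1
C(2,1) f=2→J2  3|0|2
C(2,0) f=2→J2  3|0|3
M = 3(3−1)−2·0−3 = 6−0−3 = 3

M = 3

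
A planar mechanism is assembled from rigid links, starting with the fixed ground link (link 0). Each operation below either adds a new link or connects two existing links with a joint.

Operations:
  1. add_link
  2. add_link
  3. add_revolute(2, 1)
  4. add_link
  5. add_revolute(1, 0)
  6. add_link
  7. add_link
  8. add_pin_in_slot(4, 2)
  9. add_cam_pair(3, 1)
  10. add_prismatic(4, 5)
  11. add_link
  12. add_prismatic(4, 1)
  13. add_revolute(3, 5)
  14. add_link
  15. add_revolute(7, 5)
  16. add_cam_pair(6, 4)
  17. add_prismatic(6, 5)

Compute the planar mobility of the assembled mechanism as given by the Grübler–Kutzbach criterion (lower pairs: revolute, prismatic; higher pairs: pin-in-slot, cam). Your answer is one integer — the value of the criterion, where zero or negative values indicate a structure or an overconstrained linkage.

ground; <1,0,0>
#1 <2,0,0>
#2 <3,0,0>
R:2↔1 J1 <3,1,0>
#3 <4,1,0>
R:1↔0 J1 <4,2,0>
#4 <5,2,0>
#5 <6,2,0>
PS:4↔2 J2 <6,2,1>
C:3↔1 J2 <6,2,2>
P:4↔5 J1 <6,3,2>
#6 <7,3,2>
P:4↔1 J1 <7,4,2>
R:3↔5 J1 <7,5,2>
#7 <8,5,2>
R:7↔5 J1 <8,6,2>
C:6↔4 J2 <8,6,3>
P:6↔5 J1 <8,7,3>
3×7 − 2×7 − 1×3 = 4

M = 4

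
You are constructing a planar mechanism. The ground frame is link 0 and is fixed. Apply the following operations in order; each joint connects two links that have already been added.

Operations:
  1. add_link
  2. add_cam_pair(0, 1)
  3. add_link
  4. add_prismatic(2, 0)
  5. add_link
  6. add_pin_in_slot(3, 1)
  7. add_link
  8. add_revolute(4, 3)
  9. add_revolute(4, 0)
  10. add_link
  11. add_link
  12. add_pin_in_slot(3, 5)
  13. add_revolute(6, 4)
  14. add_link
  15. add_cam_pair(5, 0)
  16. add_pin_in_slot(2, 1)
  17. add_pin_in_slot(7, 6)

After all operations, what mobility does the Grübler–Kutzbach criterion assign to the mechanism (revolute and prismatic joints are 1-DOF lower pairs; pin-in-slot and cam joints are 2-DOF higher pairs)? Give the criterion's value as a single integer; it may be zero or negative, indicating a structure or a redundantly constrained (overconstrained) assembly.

ground; <1,0,0>
#1 <2,0,0>
C:0↔1 J2 <2,0,1>
#2 <3,0,1>
P:2↔0 J1 <3,1,1>
#3 <4,1,1>
PS:3↔1 J2 <4,1,2>
#4 <5,1,2>
R:4↔3 J1 <5,2,2>
R:4↔0 J1 <5,3,2>
#5 <6,3,2>
#6 <7,3,2>
PS:3↔5 J2 <7,3,3>
R:6↔4 J1 <7,4,3>
#7 <8,4,3>
C:5↔0 J2 <8,4,4>
PS:2↔1 J2 <8,4,5>
PS:7↔6 J2 <8,4,6>
3×7 − 2×4 − 1×6 = 7

M = 7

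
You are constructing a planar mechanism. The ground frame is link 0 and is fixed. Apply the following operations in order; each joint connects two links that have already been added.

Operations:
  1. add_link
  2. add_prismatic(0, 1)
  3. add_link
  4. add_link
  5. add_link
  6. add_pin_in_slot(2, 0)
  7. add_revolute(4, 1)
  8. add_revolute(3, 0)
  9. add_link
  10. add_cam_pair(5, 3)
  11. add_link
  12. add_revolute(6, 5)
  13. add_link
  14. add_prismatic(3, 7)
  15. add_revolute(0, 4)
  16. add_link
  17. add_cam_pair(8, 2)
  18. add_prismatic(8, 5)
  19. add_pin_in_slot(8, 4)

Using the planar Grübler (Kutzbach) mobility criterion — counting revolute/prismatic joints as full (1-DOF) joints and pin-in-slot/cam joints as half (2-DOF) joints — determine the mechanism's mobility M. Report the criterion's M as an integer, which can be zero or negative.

L=1 J1=0 J2=0
add link → L=2 J1=0 J2=0
P@0,1 dof=1 J1 → L=2 J1=1 J2=0
add link → L=3 J1=1 J2=0
add link → L=4 J1=1 J2=0
add link → L=5 J1=1 J2=0
PS@2,0 dof=2 J2 → L=5 J1=1 J2=1
R@4,1 dof=1 J1 → L=5 J1=2 J2=1
R@3,0 dof=1 J1 → L=5 J1=3 J2=1
add link → L=6 J1=3 J2=1
C@5,3 dof=2 J2 → L=6 J1=3 J2=2
add link → L=7 J1=3 J2=2
R@6,5 dof=1 J1 → L=7 J1=4 J2=2
add link → L=8 J1=4 J2=2
P@3,7 dof=1 J1 → L=8 J1=5 J2=2
R@0,4 dof=1 J1 → L=8 J1=6 J2=2
add link → L=9 J1=6 J2=2
C@8,2 dof=2 J2 → L=9 J1=6 J2=3
P@8,5 dof=1 J1 → L=9 J1=7 J2=3
PS@8,4 dof=2 J2 → L=9 J1=7 J2=4
M=3(L−1)−2J1−J2=3·8−2·7−4=6

M = 6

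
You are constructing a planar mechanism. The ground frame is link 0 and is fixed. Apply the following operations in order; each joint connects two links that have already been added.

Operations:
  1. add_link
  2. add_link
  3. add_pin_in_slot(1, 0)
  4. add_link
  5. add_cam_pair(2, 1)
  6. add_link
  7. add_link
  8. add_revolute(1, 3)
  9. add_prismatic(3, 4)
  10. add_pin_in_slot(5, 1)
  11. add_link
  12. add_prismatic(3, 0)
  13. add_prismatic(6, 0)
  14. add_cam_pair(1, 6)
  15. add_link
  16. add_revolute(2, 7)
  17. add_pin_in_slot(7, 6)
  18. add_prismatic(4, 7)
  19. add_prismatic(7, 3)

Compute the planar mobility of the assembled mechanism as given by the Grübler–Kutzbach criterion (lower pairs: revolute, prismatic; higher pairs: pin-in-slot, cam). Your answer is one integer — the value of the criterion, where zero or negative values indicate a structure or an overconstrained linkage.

M = 2

ground; <1,0,0>
#1 <2,0,0>
#2 <3,0,0>
PS:1↔0 J2 <3,0,1>
#3 <4,0,1>
C:2↔1 J2 <4,0,2>
#4 <5,0,2>
#5 <6,0,2>
R:1↔3 J1 <6,1,2>
P:3↔4 J1 <6,2,2>
PS:5↔1 J2 <6,2,3>
#6 <7,2,3>
P:3↔0 J1 <7,3,3>
P:6↔0 J1 <7,4,3>
C:1↔6 J2 <7,4,4>
#7 <8,4,4>
R:2↔7 J1 <8,5,4>
PS:7↔6 J2 <8,5,5>
P:4↔7 J1 <8,6,5>
P:7↔3 J1 <8,7,5>
3×7 − 2×7 − 1×5 = 2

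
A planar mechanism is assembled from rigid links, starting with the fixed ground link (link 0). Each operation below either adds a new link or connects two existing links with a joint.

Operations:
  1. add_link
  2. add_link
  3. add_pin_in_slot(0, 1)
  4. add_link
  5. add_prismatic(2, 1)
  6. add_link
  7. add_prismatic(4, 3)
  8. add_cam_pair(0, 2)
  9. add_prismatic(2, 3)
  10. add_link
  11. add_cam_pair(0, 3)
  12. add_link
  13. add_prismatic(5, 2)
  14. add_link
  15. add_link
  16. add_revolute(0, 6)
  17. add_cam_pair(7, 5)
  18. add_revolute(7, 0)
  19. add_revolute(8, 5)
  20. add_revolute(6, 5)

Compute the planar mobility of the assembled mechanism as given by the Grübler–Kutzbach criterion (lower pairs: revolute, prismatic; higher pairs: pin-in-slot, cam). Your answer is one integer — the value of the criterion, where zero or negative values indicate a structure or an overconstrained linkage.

M = 4

link 0 = ground. State L|J1|J2 = 1|0|0
+link1  2|0|0
+link2  3|0|0
PS(0,1) f=2→J2  3|0|1
+link3  4|0|1
P(2,1) f=1→J1  4|1|1
+link4  5|1|1
P(4,3) f=1→J1  5|2|1
C(0,2) f=2→J2  5|2|2
P(2,3) f=1→J1  5|3|2
+link5  6|3|2
C(0,3) f=2→J2  6|3|3
+link6  7|3|3
P(5,2) f=1→J1  7|4|3
+link7  8|4|3
+link8  9|4|3
R(0,6) f=1→J1  9|5|3
C(7,5) f=2→J2  9|5|4
R(7,0) f=1→J1  9|6|4
R(8,5) f=1→J1  9|7|4
R(6,5) f=1→J1  9|8|4
M = 3(9−1)−2·8−4 = 24−16−4 = 4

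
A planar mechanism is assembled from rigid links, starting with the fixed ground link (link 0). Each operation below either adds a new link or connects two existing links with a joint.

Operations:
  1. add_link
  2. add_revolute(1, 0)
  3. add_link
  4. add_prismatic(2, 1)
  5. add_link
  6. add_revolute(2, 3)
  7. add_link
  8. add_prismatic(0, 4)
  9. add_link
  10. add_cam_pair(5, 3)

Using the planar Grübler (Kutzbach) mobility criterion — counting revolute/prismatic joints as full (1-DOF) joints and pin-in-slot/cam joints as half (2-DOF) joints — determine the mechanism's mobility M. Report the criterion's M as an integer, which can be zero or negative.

link 0 = ground. State L|J1|J2 = 1|0|0
+link1  2|0|0
R(1,0) f=1→J1  2|1|0
+link2  3|1|0
P(2,1) f=1→J1  3|2|0
+link3  4|2|0
R(2,3) f=1→J1  4|3|0
+link4  5|3|0
P(0,4) f=1→J1  5|4|0
+link5  6|4|0
C(5,3) f=2→J2  6|4|1
M = 3(6−1)−2·4−1 = 15−8−1 = 6

M = 6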